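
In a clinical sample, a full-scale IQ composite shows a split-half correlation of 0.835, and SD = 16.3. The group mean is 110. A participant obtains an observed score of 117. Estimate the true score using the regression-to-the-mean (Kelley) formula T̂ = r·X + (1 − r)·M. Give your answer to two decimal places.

r_full = 2·0.835 / (1 + 0.835) ≈ 0.9101
T̂ = 0.9101(117) + 0.0899(110) ≈ 116.3706

116.37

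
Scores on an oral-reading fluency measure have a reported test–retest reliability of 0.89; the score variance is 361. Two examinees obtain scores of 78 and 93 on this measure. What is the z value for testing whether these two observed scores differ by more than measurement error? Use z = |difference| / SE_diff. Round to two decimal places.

1.68

SD = √361 ≈ 19.000
SEM = 19.000 × √(1 − 0.890) = 19.000 × √0.110 ≈ 19.000 × 0.332 ≈ 6.302
SE_diff = SEM × √2 ≈ 6.302 × 1.414 ≈ 8.912
z = |78 − 93| / 8.912 = 15 / 8.912 ≈ 1.683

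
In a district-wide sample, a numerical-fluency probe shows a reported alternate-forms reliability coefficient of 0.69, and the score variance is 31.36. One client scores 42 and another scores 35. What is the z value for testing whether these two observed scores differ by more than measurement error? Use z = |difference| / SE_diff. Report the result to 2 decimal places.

1.59

SD = √31.36 = 5.6000
SEM = 5.6000 · √(1 − 0.6900) = 5.6000 · √0.3100 ≈ 5.6000 · 0.5568 ≈ 3.1179
SE_diff = √2 · SEM ≈ 4.4094
z = 7 / 4.4094 ≈ 1.5875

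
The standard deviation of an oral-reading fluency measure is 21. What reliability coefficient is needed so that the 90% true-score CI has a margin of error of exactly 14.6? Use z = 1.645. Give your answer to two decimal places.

SEM needed = half-width / z = 14.6/1.645 ≈ 8.8754
r = 1 − (8.8754/21)² ≈ 1 − 0.1786 ≈ 0.8214

0.82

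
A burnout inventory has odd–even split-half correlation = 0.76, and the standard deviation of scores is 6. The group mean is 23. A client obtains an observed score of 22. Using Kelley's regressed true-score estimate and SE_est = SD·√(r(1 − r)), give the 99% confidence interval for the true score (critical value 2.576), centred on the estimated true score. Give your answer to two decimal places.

r_full = 2·0.76 / (1 + 0.76) ≈ 0.8636
T̂ = 0.8636(22) + 0.1364(23) ≈ 22.1364
SE_est = SD × √(r(1 − r)) = 6.0000 × √0.1178 ≈ 6.0000 × 0.3432 ≈ 2.0590
CI = 22.1364 ± 2.576 × 2.0590 → [16.8323, 27.4405]

[16.83, 27.44]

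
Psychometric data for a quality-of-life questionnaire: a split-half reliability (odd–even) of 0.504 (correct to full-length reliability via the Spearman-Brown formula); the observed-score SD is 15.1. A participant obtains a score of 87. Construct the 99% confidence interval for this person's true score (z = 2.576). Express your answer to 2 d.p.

r_full = 2·0.504 / (1 + 0.504) ≈ 0.67021
SEM = 15.10000 · √(1 − 0.67021) = 15.10000 · √0.32979 ≈ 15.10000 · 0.57427 ≈ 8.67149
Half-width = 2.576·8.67149 ≈ 22.33777
Interval: (64.66223, 109.33777)

[64.66, 109.34]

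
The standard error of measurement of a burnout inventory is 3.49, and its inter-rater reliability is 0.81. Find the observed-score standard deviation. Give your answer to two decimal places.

SD = 3.49 / √(1 − 0.81) ≈ 8.0066

8.01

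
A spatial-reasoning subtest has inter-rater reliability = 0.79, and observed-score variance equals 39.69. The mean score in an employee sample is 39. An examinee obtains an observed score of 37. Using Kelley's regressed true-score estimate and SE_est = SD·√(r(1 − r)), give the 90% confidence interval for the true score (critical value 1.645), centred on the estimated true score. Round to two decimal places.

SD = √39.69 = 6.30000
T̂ = r·X + (1 − r)·M = 0.79000·37 + 0.21000·39 = 29.23000 + 8.19000 ≈ 37.42000
SE_est = 6.30000·√[r(1 − r)] ≈ 2.56604
CI = 37.42000 ± 1.645 · 2.56604 → [33.19886, 41.64114]

[33.20, 41.64]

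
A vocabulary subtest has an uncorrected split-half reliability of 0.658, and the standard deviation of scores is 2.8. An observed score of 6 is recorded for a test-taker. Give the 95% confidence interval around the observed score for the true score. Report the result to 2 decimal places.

[3.51, 8.49]

r_full = 2·0.658 / (1 + 0.658) ≃ 0.79373
SEM = 2.80000 × √(1 − 0.79373) = 2.80000 × √0.20627 ≃ 2.80000 × 0.45417 ≃ 1.27168
1.96 × SEM ≃ 2.49250
Interval: (3.50750, 8.49250)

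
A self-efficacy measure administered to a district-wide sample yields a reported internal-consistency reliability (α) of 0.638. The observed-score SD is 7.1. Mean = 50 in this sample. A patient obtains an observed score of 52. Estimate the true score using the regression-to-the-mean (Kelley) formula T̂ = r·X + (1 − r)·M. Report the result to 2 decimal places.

Estimated true score = 0.638*52 + (1 − 0.638)*50 ≈ 51.276

51.28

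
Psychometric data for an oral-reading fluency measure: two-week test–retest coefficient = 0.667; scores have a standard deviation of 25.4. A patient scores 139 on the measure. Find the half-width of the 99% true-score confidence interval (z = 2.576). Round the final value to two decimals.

SEM = 25.4000·√(1 − 0.6670) ≈ 14.6574
Half-width = 2.576·14.6574 ≈ 37.7574

37.76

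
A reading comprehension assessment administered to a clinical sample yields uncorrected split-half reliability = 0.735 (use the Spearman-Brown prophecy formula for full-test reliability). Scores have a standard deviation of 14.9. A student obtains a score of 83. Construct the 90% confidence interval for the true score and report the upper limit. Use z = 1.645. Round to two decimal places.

Full-length reliability (Spearman-Brown) = 2(0.735)/(1+0.735) ≈ 0.84726
SEM = 14.90000 · √(1 − 0.84726) = 14.90000 · √0.15274 ≈ 14.90000 · 0.39082 ≈ 5.82317
Margin = 1.645 · 5.82317 ≈ 9.57911
Upper bound: 83 + 9.57911 = 92.57911

92.58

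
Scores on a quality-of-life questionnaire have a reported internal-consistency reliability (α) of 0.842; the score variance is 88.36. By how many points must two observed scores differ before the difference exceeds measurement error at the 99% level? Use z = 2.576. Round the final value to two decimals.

13.61

SD = √88.36 ≃ 9.400
SEM = 9.400 · √(1 − 0.842) = 9.400 · √0.158 ≃ 9.400 · 0.397 ≃ 3.736
Standard error of the difference = 3.736·√2 ≃ 5.284
Minimum reliable difference = 2.576 · SE_diff ≃ 2.576 · 5.284 ≃ 13.612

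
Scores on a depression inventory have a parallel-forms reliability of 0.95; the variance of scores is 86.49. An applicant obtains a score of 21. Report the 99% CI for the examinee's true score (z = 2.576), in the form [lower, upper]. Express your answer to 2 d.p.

[15.64, 26.36]

SD = √86.49 ≈ 9.300
SEM = 9.300 × √(1 − 0.950) = 9.300 × √0.050 ≈ 9.300 × 0.224 ≈ 2.080
Half-width = 2.576×2.080 ≈ 5.357
Interval: (15.643, 26.357)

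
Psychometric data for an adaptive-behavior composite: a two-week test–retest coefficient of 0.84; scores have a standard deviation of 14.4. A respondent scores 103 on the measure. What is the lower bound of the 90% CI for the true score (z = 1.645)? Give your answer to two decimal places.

SEM = 14.4000 × √(1 − 0.8400) = 14.4000 × √0.1600 ≈ 14.4000 × 0.4000 ≈ 5.7600
1.645 × SEM ≈ 9.4752
Lower limit = 103 − 9.4752 ≈ 93.5248

93.52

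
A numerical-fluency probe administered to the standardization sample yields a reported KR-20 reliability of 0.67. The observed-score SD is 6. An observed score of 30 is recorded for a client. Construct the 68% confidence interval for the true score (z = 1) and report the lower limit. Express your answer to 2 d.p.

SEM = 6.000×√(1 − 0.670) ≈ 3.447
1 × SEM ≈ 3.447
Lower bound: 30 − 3.447 = 26.553

26.55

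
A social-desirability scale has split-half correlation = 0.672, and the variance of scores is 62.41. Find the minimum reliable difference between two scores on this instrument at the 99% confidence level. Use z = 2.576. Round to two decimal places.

12.75

SD = √62.41 ≈ 7.900
Spearman-Brown: r = 2(0.672) / (1 + 0.672) = 1.344 / 1.672 ≈ 0.804
The standard error of measurement is 7.900·√(1 − 0.804) ≈ 7.900·0.443 ≈ 3.499.
SE_diff = √2 · SEM ≈ 4.948
Smallest detectable difference = 2.576·4.948 ≈ 12.747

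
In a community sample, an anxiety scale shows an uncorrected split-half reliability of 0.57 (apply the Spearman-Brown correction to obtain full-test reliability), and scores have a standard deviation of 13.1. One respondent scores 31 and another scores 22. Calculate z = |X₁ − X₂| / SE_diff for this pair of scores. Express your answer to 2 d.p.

0.93

Full-length reliability (Spearman-Brown) = 2(0.57)/(1+0.57) ≈ 0.726
SEM = 13.100 · √(1 − 0.726) = 13.100 · √0.274 ≈ 13.100 · 0.523 ≈ 6.856
SE_diff = √2 · SEM ≈ 9.696
z = |31 − 22| / 9.696 = 9 / 9.696 ≈ 0.928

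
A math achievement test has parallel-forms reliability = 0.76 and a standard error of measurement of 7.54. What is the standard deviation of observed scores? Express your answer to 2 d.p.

SD = SEM / √(1 − r) = 7.54 / √0.24000 ≈ 7.54 / 0.48990 ≈ 15.39096

15.39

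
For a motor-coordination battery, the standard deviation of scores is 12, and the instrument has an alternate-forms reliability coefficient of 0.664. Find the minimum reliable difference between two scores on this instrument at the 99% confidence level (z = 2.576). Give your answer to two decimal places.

25.34

SEM = 12.00000*√(1 − 0.66400) ≃ 6.95586
SE_diff = SEM * √2 ≃ 6.95586 * 1.41421 ≃ 9.83707
Smallest detectable difference = 2.576*9.83707 ≃ 25.34030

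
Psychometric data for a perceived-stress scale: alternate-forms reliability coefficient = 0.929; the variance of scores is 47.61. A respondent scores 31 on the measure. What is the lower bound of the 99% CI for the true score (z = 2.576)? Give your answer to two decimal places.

SD = √47.61 ≈ 6.9000
SEM = 6.9000·√(1 − 0.9290) ≈ 1.8386
Half-width = 2.576·1.8386 ≈ 4.7361
Lower bound: 31 − 4.7361 = 26.2639

26.26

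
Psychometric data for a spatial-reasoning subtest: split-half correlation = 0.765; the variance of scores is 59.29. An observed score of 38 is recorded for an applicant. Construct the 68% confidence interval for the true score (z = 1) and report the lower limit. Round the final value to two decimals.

SD = √59.29 ≈ 7.7000
Spearman-Brown: r = 2(0.765) / (1 + 0.765) = 1.5300 / 1.7650 ≈ 0.8669
The standard error of measurement is 7.7000·√(1 − 0.8669) ≈ 7.7000·0.3649 ≈ 2.8097.
1 · SEM ≈ 2.8097
Lower bound: 38 − 2.8097 = 35.1903

35.19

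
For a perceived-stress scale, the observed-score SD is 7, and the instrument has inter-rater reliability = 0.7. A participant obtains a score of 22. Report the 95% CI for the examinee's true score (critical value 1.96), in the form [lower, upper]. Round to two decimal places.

[14.49, 29.51]

SEM = 7.00000 · √(1 − 0.70000) = 7.00000 · √0.30000 ≈ 7.00000 · 0.54772 ≈ 3.83406
Half-width = 1.96·3.83406 ≈ 7.51475
CI = 22 ± 7.51475 → [14.48525, 29.51475]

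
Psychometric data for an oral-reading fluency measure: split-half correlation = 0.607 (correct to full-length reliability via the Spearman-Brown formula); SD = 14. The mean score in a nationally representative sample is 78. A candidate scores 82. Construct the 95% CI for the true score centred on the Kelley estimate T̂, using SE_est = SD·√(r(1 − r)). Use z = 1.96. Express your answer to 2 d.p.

Full-length reliability (Spearman-Brown) = 2(0.607)/(1+0.607) ≈ 0.755
Estimated true score = 0.755·82 + (1 − 0.755)·78 ≈ 81.022
SE_est = SD · √(r(1 − r)) = 14.000 · √0.185 ≈ 14.000 · 0.430 ≈ 6.018
95% CI: 81.022 ± 11.794 ≈ (69.227, 92.816)

[69.23, 92.82]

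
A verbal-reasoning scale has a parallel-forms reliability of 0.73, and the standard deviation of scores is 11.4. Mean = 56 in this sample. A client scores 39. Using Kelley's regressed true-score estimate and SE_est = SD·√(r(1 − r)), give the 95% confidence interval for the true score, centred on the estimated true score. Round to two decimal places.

[33.67, 53.51]

T̂ = r·X + (1 − r)·M = 0.73000·39 + 0.27000·56 = 28.47000 + 15.12000 ≈ 43.59000
SE_est = 11.40000·√(0.73000·0.27000) ≈ 5.06114
95% CI: 43.59000 ± 9.91983 ≈ (33.67017, 53.50983)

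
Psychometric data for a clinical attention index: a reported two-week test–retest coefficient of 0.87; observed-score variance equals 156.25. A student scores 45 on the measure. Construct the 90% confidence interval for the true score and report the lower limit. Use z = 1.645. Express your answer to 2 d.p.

37.59

σ = 156.25^(1/2) = 12.5000
SEM = 12.5000×√(1 − 0.8700) ≈ 4.5069
Margin = 1.645 × 4.5069 ≈ 7.4139
Lower limit = 45 − 7.4139 ≈ 37.5861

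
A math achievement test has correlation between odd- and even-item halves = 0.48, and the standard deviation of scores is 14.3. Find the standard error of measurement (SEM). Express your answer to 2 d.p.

8.48

r_full = 2·0.48 / (1 + 0.48) ≈ 0.649
SEM = 14.300 * √(1 − 0.649) = 14.300 * √0.351 ≈ 14.300 * 0.593 ≈ 8.476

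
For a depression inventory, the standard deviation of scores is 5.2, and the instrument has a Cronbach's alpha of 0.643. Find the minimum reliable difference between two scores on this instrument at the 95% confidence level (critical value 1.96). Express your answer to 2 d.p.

The standard error of measurement is 5.200*√(1 − 0.643) ≈ 5.200*0.597 ≈ 3.107.
SE_diff = √2 * SEM ≈ 4.394
Smallest detectable difference = 1.96*4.394 ≈ 8.612

8.61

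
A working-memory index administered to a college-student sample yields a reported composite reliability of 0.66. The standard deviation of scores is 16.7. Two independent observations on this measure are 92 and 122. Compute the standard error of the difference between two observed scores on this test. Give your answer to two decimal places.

SEM = 16.700 × √(1 − 0.660) = 16.700 × √0.340 ≈ 16.700 × 0.583 ≈ 9.738
SE_diff = √2 × SEM ≈ 13.771

13.77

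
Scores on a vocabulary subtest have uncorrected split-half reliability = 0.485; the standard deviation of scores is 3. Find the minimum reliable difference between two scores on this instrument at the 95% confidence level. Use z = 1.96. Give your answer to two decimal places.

4.90

Spearman-Brown: r = 2(0.485) / (1 + 0.485) = 0.970 / 1.485 ≈ 0.653
The standard error of measurement is 3.000*√(1 − 0.653) ≈ 3.000*0.589 ≈ 1.767.
Standard error of the difference = 1.767·√2 ≈ 2.498
Smallest detectable difference = 1.96*2.498 ≈ 4.897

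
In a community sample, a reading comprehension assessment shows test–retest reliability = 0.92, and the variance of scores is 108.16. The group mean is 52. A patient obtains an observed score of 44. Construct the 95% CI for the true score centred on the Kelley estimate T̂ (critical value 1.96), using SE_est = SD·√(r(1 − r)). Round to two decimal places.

σ = 108.16^(1/2) = 10.4000
T̂ = 0.9200(44) + 0.0800(52) ≃ 44.6400
SE_est = SD × √(r(1 − r)) = 10.4000 × √0.0736 ≃ 10.4000 × 0.2713 ≃ 2.8214
CI = 44.6400 ± 1.96 × 2.8214 → [39.1100, 50.1700]

[39.11, 50.17]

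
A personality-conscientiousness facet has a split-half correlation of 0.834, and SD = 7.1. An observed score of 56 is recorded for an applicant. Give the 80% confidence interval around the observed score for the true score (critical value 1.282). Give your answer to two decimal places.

Spearman-Brown: r = 2(0.834) / (1 + 0.834) = 1.66800 / 1.83400 ≈ 0.90949
The standard error of measurement is 7.10000×√(1 − 0.90949) ≈ 7.10000×0.30085 ≈ 2.13606.
Margin = 1.282 × 2.13606 ≈ 2.73842
80% CI: 56 ± 2.73842 = [53.26158, 58.73842]

[53.26, 58.74]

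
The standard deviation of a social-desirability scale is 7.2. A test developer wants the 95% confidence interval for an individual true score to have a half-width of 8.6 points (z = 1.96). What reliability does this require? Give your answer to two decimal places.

Required SEM = 8.6 / 1.96 ≈ 4.3878
Required reliability = 1 − (SEM/SD)² = 1 − 0.3714 ≈ 0.6286

0.63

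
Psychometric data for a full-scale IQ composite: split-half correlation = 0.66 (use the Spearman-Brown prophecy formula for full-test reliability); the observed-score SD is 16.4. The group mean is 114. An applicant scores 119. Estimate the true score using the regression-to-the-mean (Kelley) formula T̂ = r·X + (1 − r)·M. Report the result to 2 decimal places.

117.98

Spearman-Brown: r = 2(0.66) / (1 + 0.66) = 1.320 / 1.660 ≈ 0.795
T̂ = 0.795(119) + 0.205(114) ≈ 117.976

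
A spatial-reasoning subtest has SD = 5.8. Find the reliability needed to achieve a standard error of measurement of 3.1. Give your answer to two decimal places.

r = 1 − (3.1000/5.8)² ≈ 1 − 0.2857 ≈ 0.7143

0.71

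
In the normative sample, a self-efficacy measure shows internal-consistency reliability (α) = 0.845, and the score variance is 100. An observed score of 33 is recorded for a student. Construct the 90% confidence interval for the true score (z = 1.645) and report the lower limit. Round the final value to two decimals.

SD = √100 = 10.0000
The standard error of measurement is 10.0000*√(1 − 0.8450) ≈ 10.0000*0.3937 ≈ 3.9370.
1.645 * SEM ≈ 6.4764
Lower limit = 33 − 6.4764 ≈ 26.5236

26.52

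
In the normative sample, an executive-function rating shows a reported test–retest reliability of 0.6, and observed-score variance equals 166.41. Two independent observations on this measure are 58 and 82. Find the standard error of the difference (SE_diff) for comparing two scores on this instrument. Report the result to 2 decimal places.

SD = √166.41 = 12.9000
SEM = 12.9000 × √(1 − 0.6000) = 12.9000 × √0.4000 ≈ 12.9000 × 0.6325 ≈ 8.1587
Standard error of the difference = 8.1587·√2 ≈ 11.5381

11.54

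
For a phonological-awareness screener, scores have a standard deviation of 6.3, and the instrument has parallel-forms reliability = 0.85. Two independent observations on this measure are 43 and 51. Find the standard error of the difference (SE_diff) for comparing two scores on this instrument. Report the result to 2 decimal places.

3.45

SEM = 6.3000·√(1 − 0.8500) ≃ 2.4400
SE_diff = SEM · √2 ≃ 2.4400 · 1.4142 ≃ 3.4507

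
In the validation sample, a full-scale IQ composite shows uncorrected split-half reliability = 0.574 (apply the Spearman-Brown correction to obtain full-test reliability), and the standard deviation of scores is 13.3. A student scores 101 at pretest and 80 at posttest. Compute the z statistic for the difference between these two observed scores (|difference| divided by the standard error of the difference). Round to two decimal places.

Full-length reliability (Spearman-Brown) = 2(0.574)/(1+0.574) ≈ 0.729
The standard error of measurement is 13.300·√(1 − 0.729) ≈ 13.300·0.520 ≈ 6.919.
SE_diff = √2 · SEM ≈ 9.785
z = |101 − 80| / 9.785 = 21 / 9.785 ≈ 2.146

2.15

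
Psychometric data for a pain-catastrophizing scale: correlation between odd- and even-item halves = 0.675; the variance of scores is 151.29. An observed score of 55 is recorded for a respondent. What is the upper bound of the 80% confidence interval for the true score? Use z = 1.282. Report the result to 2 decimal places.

σ = 151.29^(1/2) = 12.30000
Spearman-Brown: r = 2(0.675) / (1 + 0.675) = 1.35000 / 1.67500 ≃ 0.80597
SEM = 12.30000 * √(1 − 0.80597) = 12.30000 * √0.19403 ≃ 12.30000 * 0.44049 ≃ 5.41800
1.282 * SEM ≃ 6.94588
Upper bound: 55 + 6.94588 = 61.94588

61.95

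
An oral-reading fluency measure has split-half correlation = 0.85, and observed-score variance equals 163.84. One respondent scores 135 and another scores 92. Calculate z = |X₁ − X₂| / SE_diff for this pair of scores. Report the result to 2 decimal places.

8.34

SD = √163.84 ≈ 12.8000
r_full = 2·0.85 / (1 + 0.85) ≈ 0.9189
SEM = 12.8000·√(1 − 0.9189) ≈ 3.6448
SE_diff = SEM · √2 ≈ 3.6448 · 1.4142 ≈ 5.1545
z = |135 − 92| / 5.1545 = 43 / 5.1545 ≈ 8.3423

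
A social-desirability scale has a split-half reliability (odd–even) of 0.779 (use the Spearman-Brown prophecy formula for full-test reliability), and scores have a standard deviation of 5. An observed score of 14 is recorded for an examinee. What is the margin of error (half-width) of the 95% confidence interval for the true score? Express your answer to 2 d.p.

r_full = 2·0.779 / (1 + 0.779) ≈ 0.8758
SEM = 5.0000 * √(1 − 0.8758) = 5.0000 * √0.1242 ≈ 5.0000 * 0.3525 ≈ 1.7623
Margin = 1.96 * 1.7623 ≈ 3.4541

3.45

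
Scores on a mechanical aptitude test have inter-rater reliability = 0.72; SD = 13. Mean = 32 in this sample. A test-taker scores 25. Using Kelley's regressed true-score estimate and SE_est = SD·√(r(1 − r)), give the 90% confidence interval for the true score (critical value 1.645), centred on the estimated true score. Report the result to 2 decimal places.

T̂ = 0.720(25) + 0.280(32) ≈ 26.960
SE_est = SD * √(r(1 − r)) = 13.000 * √0.202 ≈ 13.000 * 0.449 ≈ 5.837
CI = 26.960 ± 1.645 * 5.837 → [17.358, 36.562]

[17.36, 36.56]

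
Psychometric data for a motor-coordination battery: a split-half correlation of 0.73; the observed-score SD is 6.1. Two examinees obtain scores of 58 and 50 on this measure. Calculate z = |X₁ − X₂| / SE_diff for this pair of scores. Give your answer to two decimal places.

2.35

Spearman-Brown: r = 2(0.73) / (1 + 0.73) = 1.46000 / 1.73000 ≈ 0.84393
SEM = 6.10000·√(1 − 0.84393) ≈ 2.40984
Standard error of the difference = 2.40984·√2 ≈ 3.40803
z = 8 / 3.40803 ≈ 2.34740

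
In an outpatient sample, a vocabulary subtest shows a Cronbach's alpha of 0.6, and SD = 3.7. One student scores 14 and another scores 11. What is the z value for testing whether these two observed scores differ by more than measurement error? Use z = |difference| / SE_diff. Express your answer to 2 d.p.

0.91

SEM = 3.700·√(1 − 0.600) ≃ 2.340
SE_diff = √2 · SEM ≃ 3.309
z = |14 − 11| / 3.309 = 3 / 3.309 ≃ 0.907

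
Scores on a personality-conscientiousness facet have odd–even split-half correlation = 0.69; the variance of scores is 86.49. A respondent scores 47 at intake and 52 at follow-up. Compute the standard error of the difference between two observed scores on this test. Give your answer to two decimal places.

SD = √86.49 ≃ 9.3000
Full-length reliability (Spearman-Brown) = 2(0.69)/(1+0.69) ≃ 0.8166
SEM = 9.3000×√(1 − 0.8166) ≃ 3.9831
SE_diff = √2 × SEM ≃ 5.6329

5.63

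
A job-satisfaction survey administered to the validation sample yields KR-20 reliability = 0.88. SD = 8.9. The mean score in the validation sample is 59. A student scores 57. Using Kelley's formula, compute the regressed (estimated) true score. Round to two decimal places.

T̂ = r·X + (1 − r)·M = 0.88000×57 + 0.12000×59 = 50.16000 + 7.08000 ≈ 57.24000

57.24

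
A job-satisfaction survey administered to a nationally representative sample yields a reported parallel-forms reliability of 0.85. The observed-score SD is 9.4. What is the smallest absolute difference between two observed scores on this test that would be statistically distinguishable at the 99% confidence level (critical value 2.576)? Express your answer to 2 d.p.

SEM = 9.4000 · √(1 − 0.8500) = 9.4000 · √0.1500 ≃ 9.4000 · 0.3873 ≃ 3.6406
SE_diff = SEM · √2 ≃ 3.6406 · 1.4142 ≃ 5.1486
Smallest detectable difference = 2.576·5.1486 ≃ 13.2628

13.26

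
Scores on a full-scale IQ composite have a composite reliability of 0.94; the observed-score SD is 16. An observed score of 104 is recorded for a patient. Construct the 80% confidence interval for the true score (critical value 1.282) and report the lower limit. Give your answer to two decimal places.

SEM = 16.000*√(1 − 0.940) ≈ 3.919
Margin = 1.282 * 3.919 ≈ 5.024
Lower bound: 104 − 5.024 = 98.976

98.98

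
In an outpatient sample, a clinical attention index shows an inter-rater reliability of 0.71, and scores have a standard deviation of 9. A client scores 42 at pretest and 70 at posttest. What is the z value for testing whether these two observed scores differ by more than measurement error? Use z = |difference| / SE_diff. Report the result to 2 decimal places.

4.09

SEM = 9.000 * √(1 − 0.710) = 9.000 * √0.290 ≈ 9.000 * 0.539 ≈ 4.847
Standard error of the difference = 4.847·√2 ≈ 6.854
z = 28 / 6.854 ≈ 4.085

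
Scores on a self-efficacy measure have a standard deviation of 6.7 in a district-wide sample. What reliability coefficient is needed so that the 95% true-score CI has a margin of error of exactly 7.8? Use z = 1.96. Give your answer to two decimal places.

SEM needed = half-width / z = 7.8/1.96 ≈ 3.9796
r = 1 − (3.9796/6.7)² ≈ 1 − 0.3528 ≈ 0.6472

0.65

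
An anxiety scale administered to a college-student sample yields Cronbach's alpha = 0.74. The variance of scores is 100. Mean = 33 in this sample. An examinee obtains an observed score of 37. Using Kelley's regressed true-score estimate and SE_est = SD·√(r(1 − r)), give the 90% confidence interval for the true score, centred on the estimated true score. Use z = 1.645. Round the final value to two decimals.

SD = √100 = 10.0000
Estimated true score = 0.7400*37 + (1 − 0.7400)*33 ≃ 35.9600
SE_est = SD * √(r(1 − r)) = 10.0000 * √0.1924 ≃ 10.0000 * 0.4386 ≃ 4.3863
90% CI: 35.9600 ± 7.2155 ≃ (28.7445, 43.1755)

[28.74, 43.18]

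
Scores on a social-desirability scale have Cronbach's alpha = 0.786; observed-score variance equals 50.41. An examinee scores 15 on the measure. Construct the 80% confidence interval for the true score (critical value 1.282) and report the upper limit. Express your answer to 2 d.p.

19.21

SD = √50.41 ≈ 7.100
SEM = 7.100×√(1 − 0.786) ≈ 3.284
Half-width = 1.282×3.284 ≈ 4.211
Upper bound: 15 + 4.211 = 19.211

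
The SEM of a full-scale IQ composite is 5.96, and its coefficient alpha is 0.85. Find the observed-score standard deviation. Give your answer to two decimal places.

SD = SEM / √(1 − r) = 5.96 / √0.15000 ≈ 5.96 / 0.38730 ≈ 15.38865

15.39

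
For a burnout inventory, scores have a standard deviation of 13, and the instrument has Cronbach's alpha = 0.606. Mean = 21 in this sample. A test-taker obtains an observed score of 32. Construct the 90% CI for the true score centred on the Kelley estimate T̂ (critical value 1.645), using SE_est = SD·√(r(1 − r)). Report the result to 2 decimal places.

T̂ = r·X + (1 − r)·M = 0.606*32 + 0.394*21 = 19.392 + 8.274 ≈ 27.666
SE_est = SD * √(r(1 − r)) = 13.000 * √0.239 ≈ 13.000 * 0.489 ≈ 6.352
CI = 27.666 ± 1.645 * 6.352 → [17.217, 38.115]

[17.22, 38.12]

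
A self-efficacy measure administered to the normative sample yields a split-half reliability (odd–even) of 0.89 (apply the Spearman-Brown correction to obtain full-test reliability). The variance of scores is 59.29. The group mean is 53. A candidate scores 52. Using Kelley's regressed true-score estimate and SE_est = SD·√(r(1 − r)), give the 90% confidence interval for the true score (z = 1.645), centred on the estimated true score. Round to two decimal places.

SD = √59.29 = 7.7000
r_full = 2·0.89 / (1 + 0.89) ≈ 0.9418
Estimated true score = 0.9418·52 + (1 − 0.9418)·53 ≈ 52.0582
SE_est = SD · √(r(1 − r)) = 7.7000 · √0.0548 ≈ 7.7000 · 0.2341 ≈ 1.8027
CI = 52.0582 ± 1.645 · 1.8027 → [49.0927, 55.0237]

[49.09, 55.02]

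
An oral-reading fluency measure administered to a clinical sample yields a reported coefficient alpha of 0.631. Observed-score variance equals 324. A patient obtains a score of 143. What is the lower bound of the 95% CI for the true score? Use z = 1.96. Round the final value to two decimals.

σ = 324^(1/2) = 18.0000
SEM = 18.0000 * √(1 − 0.6310) = 18.0000 * √0.3690 ≈ 18.0000 * 0.6075 ≈ 10.9342
Half-width = 1.96*10.9342 ≈ 21.4310
Lower bound: 143 − 21.4310 = 121.5690

121.57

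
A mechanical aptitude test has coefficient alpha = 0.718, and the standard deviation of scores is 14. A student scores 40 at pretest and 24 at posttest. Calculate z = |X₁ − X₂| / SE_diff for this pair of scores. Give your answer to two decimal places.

1.52

SEM = 14.000×√(1 − 0.718) ≃ 7.435
SE_diff = SEM × √2 ≃ 7.435 × 1.414 ≃ 10.514
z = |40 − 24| / 10.514 = 16 / 10.514 ≃ 1.522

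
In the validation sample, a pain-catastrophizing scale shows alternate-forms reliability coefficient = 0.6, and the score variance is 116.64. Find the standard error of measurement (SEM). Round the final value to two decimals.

6.83

SD = √116.64 ≈ 10.8000
SEM = 10.8000 * √(1 − 0.6000) = 10.8000 * √0.4000 ≈ 10.8000 * 0.6325 ≈ 6.8305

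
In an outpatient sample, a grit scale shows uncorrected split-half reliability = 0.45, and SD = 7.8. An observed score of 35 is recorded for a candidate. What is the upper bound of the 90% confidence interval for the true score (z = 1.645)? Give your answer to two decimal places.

42.90

r_full = 2·0.45 / (1 + 0.45) ≈ 0.621
SEM = 7.800 * √(1 − 0.621) = 7.800 * √0.379 ≈ 7.800 * 0.616 ≈ 4.804
Margin = 1.645 * 4.804 ≈ 7.902
Upper limit = 35 + 7.902 ≈ 42.902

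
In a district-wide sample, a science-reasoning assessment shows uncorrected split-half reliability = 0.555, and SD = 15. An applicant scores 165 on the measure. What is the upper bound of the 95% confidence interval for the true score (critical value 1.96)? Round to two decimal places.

Full-length reliability (Spearman-Brown) = 2(0.555)/(1+0.555) ≃ 0.714
SEM = 15.000 * √(1 − 0.714) = 15.000 * √0.286 ≃ 15.000 * 0.535 ≃ 8.024
1.96 * SEM ≃ 15.728
Upper bound: 165 + 15.728 = 180.728

180.73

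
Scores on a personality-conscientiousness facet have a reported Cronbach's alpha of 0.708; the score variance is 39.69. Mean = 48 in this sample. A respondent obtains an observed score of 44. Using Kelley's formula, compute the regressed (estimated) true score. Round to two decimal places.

T̂ = 0.708(44) + 0.292(48) ≈ 45.168

45.17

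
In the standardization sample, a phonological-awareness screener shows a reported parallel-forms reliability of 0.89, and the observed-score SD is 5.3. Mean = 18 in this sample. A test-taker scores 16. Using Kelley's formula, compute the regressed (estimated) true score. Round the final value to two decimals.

T̂ = 0.890(16) + 0.110(18) ≈ 16.220

16.22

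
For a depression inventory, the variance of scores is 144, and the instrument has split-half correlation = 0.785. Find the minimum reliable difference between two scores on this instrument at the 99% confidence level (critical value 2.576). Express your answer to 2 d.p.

15.17

SD = √144 = 12.00000
r_full = 2·0.785 / (1 + 0.785) ≈ 0.87955
The standard error of measurement is 12.00000*√(1 − 0.87955) ≈ 12.00000*0.34706 ≈ 4.16468.
SE_diff = √2 * SEM ≈ 5.88974
Minimum reliable difference = 2.576 * SE_diff ≈ 2.576 * 5.88974 ≈ 15.17198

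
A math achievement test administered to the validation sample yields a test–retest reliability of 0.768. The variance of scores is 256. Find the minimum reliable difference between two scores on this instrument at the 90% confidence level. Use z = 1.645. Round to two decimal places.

17.93

SD = √256 ≃ 16.00000
SEM = 16.00000*√(1 − 0.76800) ≃ 7.70662
SE_diff = √2 * SEM ≃ 10.89881
Minimum reliable difference = 1.645 * SE_diff ≃ 1.645 * 10.89881 ≃ 17.92854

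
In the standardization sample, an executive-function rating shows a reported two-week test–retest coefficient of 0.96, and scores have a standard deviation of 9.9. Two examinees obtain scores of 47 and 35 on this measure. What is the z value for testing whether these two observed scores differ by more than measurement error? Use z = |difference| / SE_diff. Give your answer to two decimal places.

SEM = 9.900·√(1 − 0.960) ≈ 1.980
Standard error of the difference = 1.980·√2 ≈ 2.800
z = |47 − 35| / 2.800 = 12 / 2.800 ≈ 4.285

4.29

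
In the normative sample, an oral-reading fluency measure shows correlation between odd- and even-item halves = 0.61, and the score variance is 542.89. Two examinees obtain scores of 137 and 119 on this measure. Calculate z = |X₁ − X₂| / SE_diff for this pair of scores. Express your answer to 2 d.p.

SD = √542.89 ≈ 23.3000
Spearman-Brown: r = 2(0.61) / (1 + 0.61) = 1.2200 / 1.6100 ≈ 0.7578
SEM = 23.3000 · √(1 − 0.7578) = 23.3000 · √0.2422 ≈ 23.3000 · 0.4922 ≈ 11.4677
SE_diff = SEM · √2 ≈ 11.4677 · 1.4142 ≈ 16.2177
z = 18 / 16.2177 ≈ 1.1099

1.11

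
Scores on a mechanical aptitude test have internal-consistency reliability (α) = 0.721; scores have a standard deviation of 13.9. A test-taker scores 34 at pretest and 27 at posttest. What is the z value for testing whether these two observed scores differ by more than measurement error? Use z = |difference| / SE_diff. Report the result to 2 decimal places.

0.67

SEM = 13.90000 · √(1 − 0.72100) = 13.90000 · √0.27900 ≃ 13.90000 · 0.52820 ≃ 7.34204
Standard error of the difference = 7.34204·√2 ≃ 10.38322
z = |34 − 27| / 10.38322 = 7 / 10.38322 ≃ 0.67416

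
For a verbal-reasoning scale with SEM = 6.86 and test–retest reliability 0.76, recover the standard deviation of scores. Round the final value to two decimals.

SD = SEM / √(1 − r) = 6.86 / √0.24000 ≈ 6.86 / 0.48990 ≈ 14.00292

14.00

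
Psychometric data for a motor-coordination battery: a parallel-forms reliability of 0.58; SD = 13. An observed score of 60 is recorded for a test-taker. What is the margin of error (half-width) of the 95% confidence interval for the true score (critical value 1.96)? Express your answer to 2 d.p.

SEM = 13.000 × √(1 − 0.580) = 13.000 × √0.420 ≈ 13.000 × 0.648 ≈ 8.425
1.96 × SEM ≈ 16.513

16.51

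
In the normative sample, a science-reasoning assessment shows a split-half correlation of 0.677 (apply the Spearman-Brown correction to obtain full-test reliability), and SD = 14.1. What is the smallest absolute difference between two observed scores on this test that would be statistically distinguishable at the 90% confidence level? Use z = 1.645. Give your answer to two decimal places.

14.40

r_full = 2·0.677 / (1 + 0.677) ≈ 0.8074
SEM = 14.1000 * √(1 − 0.8074) = 14.1000 * √0.1926 ≈ 14.1000 * 0.4389 ≈ 6.1881
SE_diff = SEM * √2 ≈ 6.1881 * 1.4142 ≈ 8.7512
Smallest detectable difference = 1.645*8.7512 ≈ 14.3958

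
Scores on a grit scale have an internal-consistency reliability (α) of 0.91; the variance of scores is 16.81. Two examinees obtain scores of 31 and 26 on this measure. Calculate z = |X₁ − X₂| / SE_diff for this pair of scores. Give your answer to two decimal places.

2.87

SD = √16.81 = 4.100
SEM = 4.100 * √(1 − 0.910) = 4.100 * √0.090 ≈ 4.100 * 0.300 ≈ 1.230
SE_diff = √2 * SEM ≈ 1.739
z = |31 − 26| / 1.739 = 5 / 1.739 ≈ 2.874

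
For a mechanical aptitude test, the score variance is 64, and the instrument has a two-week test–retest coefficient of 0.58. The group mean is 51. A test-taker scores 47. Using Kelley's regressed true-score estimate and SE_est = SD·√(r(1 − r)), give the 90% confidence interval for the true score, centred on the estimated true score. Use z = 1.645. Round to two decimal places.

[42.18, 55.18]

σ = 64^(1/2) = 8.0000
T̂ = 0.5800(47) + 0.4200(51) ≈ 48.6800
SE_est = 8.0000·√[r(1 − r)] ≈ 3.9485
CI = 48.6800 ± 1.645 · 3.9485 → [42.1848, 55.1752]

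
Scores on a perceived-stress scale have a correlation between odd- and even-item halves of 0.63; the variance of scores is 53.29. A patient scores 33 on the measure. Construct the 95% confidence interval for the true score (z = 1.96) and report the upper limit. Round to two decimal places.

SD = √53.29 ≈ 7.30000
Full-length reliability (Spearman-Brown) = 2(0.63)/(1+0.63) ≈ 0.77301
SEM = 7.30000 * √(1 − 0.77301) = 7.30000 * √0.22699 ≈ 7.30000 * 0.47644 ≈ 3.47800
1.96 * SEM ≈ 6.81689
Upper bound: 33 + 6.81689 = 39.81689

39.82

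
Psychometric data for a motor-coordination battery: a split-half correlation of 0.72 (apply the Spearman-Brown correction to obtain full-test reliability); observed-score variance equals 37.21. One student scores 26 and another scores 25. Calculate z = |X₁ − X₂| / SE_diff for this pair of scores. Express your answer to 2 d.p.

SD = √37.21 = 6.100
Full-length reliability (Spearman-Brown) = 2(0.72)/(1+0.72) ≈ 0.837
SEM = 6.100*√(1 − 0.837) ≈ 2.461
SE_diff = SEM * √2 ≈ 2.461 * 1.414 ≈ 3.481
z = 1 / 3.481 ≈ 0.287

0.29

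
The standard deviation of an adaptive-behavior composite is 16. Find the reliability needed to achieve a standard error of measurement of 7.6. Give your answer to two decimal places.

0.77

r = 1 − (7.6000/16)² ≈ 1 − 0.2256 ≈ 0.7744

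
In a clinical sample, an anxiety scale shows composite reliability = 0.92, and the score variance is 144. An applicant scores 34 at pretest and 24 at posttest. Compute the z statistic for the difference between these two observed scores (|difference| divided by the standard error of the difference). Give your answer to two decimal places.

2.08

SD = √144 = 12.000
SEM = 12.000 * √(1 − 0.920) = 12.000 * √0.080 ≈ 12.000 * 0.283 ≈ 3.394
SE_diff = SEM * √2 ≈ 3.394 * 1.414 ≈ 4.800
z = 10 / 4.800 ≈ 2.083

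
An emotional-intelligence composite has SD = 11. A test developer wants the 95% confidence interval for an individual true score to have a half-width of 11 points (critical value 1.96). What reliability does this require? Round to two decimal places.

0.74

SEM needed = half-width / z = 11/1.96 ≃ 5.61224
r = 1 − (SEM / SD)² = 1 − (5.61224 / 11)² ≃ 1 − 0.26031 ≃ 0.73969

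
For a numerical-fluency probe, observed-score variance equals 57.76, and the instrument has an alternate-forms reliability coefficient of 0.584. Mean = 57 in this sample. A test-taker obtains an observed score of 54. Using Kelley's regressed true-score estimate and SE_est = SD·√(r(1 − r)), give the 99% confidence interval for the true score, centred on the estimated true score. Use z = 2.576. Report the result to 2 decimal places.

[45.60, 64.90]

SD = √57.76 ≃ 7.6000
T̂ = 0.5840(54) + 0.4160(57) ≃ 55.2480
SE_est = 7.6000·√[r(1 − r)] ≃ 3.7460
99% CI: 55.2480 ± 9.6497 ≃ (45.5983, 64.8977)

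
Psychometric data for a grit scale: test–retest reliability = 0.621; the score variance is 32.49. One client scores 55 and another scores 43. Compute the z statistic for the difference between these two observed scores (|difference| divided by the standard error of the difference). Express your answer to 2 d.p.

σ = 32.49^(1/2) = 5.7000
SEM = 5.7000 * √(1 − 0.6210) = 5.7000 * √0.3790 ≈ 5.7000 * 0.6156 ≈ 3.5091
SE_diff = √2 * SEM ≈ 4.9626
z = 12 / 4.9626 ≈ 2.4181

2.42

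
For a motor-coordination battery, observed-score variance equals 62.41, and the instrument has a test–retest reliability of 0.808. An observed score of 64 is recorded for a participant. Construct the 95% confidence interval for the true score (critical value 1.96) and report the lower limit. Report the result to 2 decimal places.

SD = √62.41 = 7.9000
SEM = 7.9000*√(1 − 0.8080) ≈ 3.4616
Margin = 1.96 * 3.4616 ≈ 6.7847
Lower limit = 64 − 6.7847 ≈ 57.2153

57.22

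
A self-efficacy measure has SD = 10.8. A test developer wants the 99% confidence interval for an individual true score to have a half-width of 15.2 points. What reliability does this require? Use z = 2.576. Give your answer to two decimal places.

0.70

Required SEM = 15.2 / 2.576 ≈ 5.90062
Required reliability = 1 − (SEM/SD)² = 1 − 0.29850 ≈ 0.70150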